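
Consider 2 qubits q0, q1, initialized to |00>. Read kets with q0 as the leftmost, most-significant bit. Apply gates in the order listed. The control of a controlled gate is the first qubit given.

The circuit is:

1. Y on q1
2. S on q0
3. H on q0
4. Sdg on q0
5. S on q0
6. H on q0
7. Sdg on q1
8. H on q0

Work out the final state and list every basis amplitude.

After the circuit, the state carries amplitude 0 on |00>, sqrt(2)/2 on |01>, 0 on |10>, sqrt(2)/2 on |11>.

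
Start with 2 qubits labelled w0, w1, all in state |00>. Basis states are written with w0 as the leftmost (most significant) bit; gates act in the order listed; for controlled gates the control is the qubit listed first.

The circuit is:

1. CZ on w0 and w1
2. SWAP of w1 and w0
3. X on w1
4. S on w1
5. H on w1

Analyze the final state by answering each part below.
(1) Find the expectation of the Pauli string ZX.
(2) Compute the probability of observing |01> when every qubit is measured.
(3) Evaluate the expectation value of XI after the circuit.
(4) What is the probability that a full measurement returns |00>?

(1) The observable ZX averages to -1.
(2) A full measurement returns |01> with probability 1/2.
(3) The observable XI averages to 0.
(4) A full measurement returns |00> with probability 1/2.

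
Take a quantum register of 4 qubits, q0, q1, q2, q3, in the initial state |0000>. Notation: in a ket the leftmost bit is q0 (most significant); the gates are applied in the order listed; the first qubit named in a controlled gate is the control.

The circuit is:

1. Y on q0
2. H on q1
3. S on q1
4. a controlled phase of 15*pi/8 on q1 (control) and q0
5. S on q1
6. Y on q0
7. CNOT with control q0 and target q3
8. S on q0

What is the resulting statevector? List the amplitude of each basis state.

After the circuit, the state carries amplitude sqrt(2)/2 on |0000>, sqrt(2)*exp(7*I*pi/8)/2 on |0100>, and 0 on every other basis state.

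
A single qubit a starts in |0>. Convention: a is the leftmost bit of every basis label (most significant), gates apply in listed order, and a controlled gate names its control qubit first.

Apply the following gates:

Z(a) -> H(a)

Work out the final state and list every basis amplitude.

The resulting statevector has amplitude sqrt(2)/2 on |0>, sqrt(2)/2 on |1>.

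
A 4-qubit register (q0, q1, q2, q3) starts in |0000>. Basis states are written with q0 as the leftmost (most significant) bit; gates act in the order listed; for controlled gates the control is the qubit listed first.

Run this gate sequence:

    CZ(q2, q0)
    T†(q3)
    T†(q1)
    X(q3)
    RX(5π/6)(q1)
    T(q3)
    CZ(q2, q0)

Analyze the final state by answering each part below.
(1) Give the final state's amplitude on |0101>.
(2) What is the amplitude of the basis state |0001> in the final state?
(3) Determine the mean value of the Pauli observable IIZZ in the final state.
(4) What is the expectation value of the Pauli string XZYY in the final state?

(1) The amplitude on |0101> is (-sqrt(6) - sqrt(2))*exp(3*I*pi/4)/4.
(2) The amplitude on |0001> is (-sqrt(2) + sqrt(6))*exp(I*pi/4)/4.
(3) In the final state, IIZZ has expectation -1.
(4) In the final state, XZYY has expectation 0.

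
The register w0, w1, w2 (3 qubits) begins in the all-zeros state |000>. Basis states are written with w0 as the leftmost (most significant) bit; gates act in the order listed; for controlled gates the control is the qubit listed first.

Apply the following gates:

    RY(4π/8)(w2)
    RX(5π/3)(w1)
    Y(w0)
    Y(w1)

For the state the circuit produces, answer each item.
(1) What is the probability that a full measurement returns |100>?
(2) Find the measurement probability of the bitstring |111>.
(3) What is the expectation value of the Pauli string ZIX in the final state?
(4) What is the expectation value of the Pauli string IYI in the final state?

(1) The probability of measuring |100> is 1/8.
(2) Outcome |111> occurs with probability 3/8.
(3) The expectation value of ZIX is -1.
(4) In the final state, IYI has expectation sqrt(3)/2.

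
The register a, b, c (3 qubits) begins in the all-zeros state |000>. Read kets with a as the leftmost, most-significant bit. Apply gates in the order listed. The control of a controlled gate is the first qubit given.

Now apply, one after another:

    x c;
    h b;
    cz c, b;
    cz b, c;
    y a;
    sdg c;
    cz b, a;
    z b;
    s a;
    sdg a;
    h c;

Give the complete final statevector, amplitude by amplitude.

After the circuit, the state carries amplitude 0 on |000>, 0 on |001>, 0 on |010>, 0 on |011>, 1/2 on |100>, -1/2 on |101>, 1/2 on |110>, -1/2 on |111>.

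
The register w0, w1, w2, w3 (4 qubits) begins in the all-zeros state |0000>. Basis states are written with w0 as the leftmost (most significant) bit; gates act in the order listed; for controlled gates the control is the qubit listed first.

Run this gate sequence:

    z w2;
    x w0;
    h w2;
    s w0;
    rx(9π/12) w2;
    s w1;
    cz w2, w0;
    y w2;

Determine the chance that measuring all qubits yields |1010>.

Outcome |1010> occurs with probability 1/2.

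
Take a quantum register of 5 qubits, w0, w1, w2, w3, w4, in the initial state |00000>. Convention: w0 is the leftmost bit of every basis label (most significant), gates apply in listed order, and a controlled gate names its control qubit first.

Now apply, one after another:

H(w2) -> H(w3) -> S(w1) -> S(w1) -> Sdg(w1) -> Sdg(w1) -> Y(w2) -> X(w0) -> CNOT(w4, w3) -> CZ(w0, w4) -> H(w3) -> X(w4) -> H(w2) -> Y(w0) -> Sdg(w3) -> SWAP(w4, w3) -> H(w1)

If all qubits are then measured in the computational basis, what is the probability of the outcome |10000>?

A full measurement returns |10000> with probability 0. Key observation: the block from step 3 through step 6 cancels to the identity and can be dropped.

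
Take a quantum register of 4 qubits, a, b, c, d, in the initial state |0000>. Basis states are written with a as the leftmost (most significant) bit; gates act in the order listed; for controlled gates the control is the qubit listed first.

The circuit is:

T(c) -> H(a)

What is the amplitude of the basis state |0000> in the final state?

The amplitude on |0000> is sqrt(2)/2.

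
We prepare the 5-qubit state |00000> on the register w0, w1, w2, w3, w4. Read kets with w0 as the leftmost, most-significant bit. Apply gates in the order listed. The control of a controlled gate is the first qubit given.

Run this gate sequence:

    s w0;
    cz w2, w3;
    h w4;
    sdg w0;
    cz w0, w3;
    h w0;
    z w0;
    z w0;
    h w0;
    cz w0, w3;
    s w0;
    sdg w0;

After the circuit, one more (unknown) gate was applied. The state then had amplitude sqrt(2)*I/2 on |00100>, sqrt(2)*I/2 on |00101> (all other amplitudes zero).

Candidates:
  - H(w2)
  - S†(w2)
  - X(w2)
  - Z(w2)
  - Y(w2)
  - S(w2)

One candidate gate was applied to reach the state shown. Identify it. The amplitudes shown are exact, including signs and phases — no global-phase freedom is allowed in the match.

The applied gate was Y(w2). Key observation: gates 4-11 undo each other exactly, leaving only the rest of the circuit to track.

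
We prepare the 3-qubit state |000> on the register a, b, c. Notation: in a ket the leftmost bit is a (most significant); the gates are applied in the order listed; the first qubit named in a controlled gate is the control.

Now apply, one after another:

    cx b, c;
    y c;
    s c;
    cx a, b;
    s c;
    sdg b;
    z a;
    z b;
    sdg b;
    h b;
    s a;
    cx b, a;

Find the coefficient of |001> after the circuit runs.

The final state's coefficient on |001> equals -sqrt(2)*I/2.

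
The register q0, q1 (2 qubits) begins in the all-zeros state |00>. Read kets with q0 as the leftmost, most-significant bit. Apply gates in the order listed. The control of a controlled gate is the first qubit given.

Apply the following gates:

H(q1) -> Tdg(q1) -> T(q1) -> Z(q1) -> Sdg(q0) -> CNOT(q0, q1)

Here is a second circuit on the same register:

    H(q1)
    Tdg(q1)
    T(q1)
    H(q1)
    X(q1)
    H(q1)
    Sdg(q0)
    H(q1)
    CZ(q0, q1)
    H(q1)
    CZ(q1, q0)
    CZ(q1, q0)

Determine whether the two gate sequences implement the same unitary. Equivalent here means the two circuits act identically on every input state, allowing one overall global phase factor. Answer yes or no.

Yes, they are equivalent — the unitaries differ by at most a global phase.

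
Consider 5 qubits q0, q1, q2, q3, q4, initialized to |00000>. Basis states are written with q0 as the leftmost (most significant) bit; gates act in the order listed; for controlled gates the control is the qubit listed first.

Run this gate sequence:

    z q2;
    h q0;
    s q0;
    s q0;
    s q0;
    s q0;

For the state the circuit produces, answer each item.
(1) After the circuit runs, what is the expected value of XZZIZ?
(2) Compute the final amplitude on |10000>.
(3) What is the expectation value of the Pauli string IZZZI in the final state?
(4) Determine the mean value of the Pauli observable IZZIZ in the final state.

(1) The expectation value of XZZIZ is 1. Key observation: gates 3-6 undo each other exactly, leaving only the rest of the circuit to track.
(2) |10000> carries amplitude sqrt(2)/2 in the final state.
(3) The observable IZZZI averages to 1.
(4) The expectation value of IZZIZ is 1.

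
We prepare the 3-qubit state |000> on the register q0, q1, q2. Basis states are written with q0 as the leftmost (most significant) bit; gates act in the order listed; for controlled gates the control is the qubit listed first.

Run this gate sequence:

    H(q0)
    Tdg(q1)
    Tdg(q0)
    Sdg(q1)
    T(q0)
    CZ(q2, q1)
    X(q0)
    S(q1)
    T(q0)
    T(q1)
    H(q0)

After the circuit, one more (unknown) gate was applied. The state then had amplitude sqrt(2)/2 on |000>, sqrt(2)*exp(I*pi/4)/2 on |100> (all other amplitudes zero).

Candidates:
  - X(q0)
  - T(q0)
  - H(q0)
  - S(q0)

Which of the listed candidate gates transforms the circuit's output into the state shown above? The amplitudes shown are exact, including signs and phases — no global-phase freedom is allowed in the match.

It was H(q0) that produced the state shown.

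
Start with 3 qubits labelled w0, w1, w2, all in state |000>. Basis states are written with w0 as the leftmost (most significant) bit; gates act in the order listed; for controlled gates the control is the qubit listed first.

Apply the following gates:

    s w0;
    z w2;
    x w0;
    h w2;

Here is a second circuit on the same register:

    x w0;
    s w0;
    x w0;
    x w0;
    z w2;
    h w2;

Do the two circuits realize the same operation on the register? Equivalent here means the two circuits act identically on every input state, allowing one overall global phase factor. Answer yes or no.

No: there is an input state on which the two circuits produce genuinely different outputs (not merely differing by a phase).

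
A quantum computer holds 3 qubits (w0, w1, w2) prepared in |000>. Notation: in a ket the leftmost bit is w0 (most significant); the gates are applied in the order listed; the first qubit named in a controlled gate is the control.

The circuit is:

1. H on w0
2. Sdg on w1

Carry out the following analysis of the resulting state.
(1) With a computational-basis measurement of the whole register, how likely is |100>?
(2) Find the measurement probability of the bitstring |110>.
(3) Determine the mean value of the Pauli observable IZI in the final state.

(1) A full measurement returns |100> with probability 1/2.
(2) A full measurement returns |110> with probability 0.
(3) In the final state, IZI has expectation 1.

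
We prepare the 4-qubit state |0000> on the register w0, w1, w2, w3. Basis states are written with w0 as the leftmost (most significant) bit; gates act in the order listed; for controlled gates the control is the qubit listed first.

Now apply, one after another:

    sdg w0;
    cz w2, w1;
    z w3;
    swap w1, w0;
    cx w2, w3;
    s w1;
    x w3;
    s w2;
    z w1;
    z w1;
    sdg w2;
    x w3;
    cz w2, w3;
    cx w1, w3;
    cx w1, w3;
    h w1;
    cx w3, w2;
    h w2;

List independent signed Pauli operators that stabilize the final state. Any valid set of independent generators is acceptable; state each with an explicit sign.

The final state is stabilized by the group generated by +IXII, +IIXI, +ZIII, +IIIZ; other independent generating sets are equally valid. Key observation: gates 7-12 undo each other exactly, leaving only the rest of the circuit to track.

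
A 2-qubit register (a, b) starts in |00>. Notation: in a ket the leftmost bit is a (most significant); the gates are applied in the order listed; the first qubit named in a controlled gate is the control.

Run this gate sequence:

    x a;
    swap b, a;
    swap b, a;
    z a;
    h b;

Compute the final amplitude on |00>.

The final state's coefficient on |00> equals 0. Key observation: steps 2-3 multiply out to the identity, so the circuit reduces to the remaining gates.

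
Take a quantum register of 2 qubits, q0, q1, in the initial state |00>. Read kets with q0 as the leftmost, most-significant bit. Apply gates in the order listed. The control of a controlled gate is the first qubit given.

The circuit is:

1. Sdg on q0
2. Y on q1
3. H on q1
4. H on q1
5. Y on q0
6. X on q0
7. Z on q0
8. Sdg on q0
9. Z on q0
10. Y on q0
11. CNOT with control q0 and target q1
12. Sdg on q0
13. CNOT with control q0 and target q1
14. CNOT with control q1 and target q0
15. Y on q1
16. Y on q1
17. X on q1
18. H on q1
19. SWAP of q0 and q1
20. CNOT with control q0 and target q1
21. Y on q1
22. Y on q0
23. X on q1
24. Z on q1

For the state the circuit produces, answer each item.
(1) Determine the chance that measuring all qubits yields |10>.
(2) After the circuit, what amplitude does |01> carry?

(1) Outcome |10> occurs with probability 1/2.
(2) The amplitude on |01> is -sqrt(2)/2.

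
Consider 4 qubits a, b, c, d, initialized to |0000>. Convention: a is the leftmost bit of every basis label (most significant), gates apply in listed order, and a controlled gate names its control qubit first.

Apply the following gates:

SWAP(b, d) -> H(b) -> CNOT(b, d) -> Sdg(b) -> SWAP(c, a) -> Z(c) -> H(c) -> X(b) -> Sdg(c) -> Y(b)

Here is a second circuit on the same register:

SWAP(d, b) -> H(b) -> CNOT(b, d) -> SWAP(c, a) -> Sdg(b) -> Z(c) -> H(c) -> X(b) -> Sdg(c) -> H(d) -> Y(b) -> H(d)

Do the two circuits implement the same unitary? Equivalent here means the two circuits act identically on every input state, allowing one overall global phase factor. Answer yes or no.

Yes — the two circuits implement the same unitary up to a global phase.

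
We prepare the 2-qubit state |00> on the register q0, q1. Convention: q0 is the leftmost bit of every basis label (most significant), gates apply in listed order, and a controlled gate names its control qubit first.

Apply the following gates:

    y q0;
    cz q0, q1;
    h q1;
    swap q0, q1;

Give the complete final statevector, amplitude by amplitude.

The resulting statevector has amplitude 0 on |00>, sqrt(2)*I/2 on |01>, 0 on |10>, sqrt(2)*I/2 on |11>.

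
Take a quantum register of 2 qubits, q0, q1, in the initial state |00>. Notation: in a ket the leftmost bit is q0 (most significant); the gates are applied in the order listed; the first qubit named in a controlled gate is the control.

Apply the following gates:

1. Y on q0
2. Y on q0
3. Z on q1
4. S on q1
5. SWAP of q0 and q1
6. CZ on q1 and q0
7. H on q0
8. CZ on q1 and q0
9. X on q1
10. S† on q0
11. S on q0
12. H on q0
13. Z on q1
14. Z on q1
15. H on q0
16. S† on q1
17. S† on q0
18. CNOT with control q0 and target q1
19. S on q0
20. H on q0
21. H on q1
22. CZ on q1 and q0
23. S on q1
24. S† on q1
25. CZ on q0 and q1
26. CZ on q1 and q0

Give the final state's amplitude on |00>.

The final state's coefficient on |00> equals -sqrt(2)*I/2. Key observation: steps 12-15 multiply out to the identity, so the circuit reduces to the remaining gates.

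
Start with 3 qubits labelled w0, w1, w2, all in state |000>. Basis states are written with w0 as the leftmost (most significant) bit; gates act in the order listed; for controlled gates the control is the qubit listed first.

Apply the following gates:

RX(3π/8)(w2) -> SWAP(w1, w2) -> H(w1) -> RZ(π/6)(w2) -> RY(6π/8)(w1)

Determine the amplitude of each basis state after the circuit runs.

After the circuit, the state carries amplitude -sqrt(2)*I*sqrt(sqrt(2)/4 + 1/2)*exp(-I*pi/12)*sin(3*pi/16)/2 - sqrt(2)*I*sqrt(1/2 - sqrt(2)/4)*exp(-I*pi/12)*sin(3*pi/16)/2 + sqrt(2)*sqrt(1/2 - sqrt(2)/4)*exp(-I*pi/12)*cos(3*pi/16)/2 - sqrt(2)*sqrt(sqrt(2)/4 + 1/2)*exp(-I*pi/12)*cos(3*pi/16)/2 on |000>, -sqrt(2)*I*sqrt(sqrt(2)/4 + 1/2)*exp(-I*pi/12)*sin(3*pi/16)/2 + sqrt(2)*sqrt(sqrt(2)/4 + 1/2)*exp(-I*pi/12)*cos(3*pi/16)/2 + sqrt(2)*sqrt(1/2 - sqrt(2)/4)*exp(-I*pi/12)*cos(3*pi/16)/2 + sqrt(2)*I*sqrt(1/2 - sqrt(2)/4)*exp(-I*pi/12)*sin(3*pi/16)/2 on |010>, and 0 on every other basis state.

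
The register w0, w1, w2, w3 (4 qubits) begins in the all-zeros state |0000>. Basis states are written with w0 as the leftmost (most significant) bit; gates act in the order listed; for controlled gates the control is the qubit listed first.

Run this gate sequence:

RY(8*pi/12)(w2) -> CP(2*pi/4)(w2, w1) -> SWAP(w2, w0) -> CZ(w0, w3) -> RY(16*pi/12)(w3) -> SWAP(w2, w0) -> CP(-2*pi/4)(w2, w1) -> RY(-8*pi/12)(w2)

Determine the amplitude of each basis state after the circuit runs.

The final amplitudes are -1/2 on |0000>, sqrt(3)/2 on |0001>, and 0 on every other basis state.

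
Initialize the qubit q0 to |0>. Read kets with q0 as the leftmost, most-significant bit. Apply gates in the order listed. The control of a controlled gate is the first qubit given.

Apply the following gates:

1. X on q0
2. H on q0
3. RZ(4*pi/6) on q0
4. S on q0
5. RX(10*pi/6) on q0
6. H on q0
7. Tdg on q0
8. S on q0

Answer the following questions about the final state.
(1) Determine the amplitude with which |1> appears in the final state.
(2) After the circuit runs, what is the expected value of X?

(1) |1> carries amplitude (1 + (-sqrt(3) + I)*exp(2*I*pi/3) + sqrt(3)*I)*exp(5*I*pi/12)/4 in the final state.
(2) The observable X averages to -sqrt(6)/8 + sqrt(2)/8.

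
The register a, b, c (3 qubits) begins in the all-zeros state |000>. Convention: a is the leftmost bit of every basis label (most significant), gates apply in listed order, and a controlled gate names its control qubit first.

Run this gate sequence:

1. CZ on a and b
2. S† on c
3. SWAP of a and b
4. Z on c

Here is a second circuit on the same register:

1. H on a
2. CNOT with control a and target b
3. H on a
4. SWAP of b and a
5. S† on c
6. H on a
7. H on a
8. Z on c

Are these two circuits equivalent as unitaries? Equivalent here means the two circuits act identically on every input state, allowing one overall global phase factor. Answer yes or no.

No, they are not equivalent — no single phase factor reconciles the two unitaries.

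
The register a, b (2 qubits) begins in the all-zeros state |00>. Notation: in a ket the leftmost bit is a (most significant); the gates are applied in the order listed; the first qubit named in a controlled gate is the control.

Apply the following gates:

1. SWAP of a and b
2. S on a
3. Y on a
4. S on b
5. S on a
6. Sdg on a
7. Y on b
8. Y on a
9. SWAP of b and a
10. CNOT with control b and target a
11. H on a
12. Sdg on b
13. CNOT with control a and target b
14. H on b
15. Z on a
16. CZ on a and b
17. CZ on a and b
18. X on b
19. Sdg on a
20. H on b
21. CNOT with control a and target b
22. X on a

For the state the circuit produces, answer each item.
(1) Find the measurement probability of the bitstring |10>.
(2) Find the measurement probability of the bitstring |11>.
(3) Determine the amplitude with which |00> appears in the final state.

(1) Outcome |10> occurs with probability 1/2.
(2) Outcome |11> occurs with probability 0.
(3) The amplitude on |00> is -sqrt(2)/2.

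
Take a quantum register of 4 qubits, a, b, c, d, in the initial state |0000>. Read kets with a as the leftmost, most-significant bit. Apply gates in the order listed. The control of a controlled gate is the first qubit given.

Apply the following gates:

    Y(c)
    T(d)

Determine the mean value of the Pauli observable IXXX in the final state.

In the final state, IXXX has expectation 0.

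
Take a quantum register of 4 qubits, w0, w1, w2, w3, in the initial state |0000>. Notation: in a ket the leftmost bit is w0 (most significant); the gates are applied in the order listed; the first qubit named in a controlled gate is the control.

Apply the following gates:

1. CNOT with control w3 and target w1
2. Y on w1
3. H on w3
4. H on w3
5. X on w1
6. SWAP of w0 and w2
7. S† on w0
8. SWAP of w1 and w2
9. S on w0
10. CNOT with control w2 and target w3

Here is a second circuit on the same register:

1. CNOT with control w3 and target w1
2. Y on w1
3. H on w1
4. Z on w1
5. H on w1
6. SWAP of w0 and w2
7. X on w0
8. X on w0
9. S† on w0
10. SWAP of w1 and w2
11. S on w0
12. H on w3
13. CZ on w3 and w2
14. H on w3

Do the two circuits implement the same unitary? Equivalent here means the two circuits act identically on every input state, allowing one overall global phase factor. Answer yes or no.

Yes: on every input state the two circuits agree up to one overall phase factor.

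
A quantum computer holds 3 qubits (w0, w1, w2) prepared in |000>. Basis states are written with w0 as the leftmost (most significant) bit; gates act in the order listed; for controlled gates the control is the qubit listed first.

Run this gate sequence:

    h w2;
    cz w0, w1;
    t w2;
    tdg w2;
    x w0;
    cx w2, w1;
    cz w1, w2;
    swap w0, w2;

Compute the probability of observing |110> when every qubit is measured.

A full measurement returns |110> with probability 0.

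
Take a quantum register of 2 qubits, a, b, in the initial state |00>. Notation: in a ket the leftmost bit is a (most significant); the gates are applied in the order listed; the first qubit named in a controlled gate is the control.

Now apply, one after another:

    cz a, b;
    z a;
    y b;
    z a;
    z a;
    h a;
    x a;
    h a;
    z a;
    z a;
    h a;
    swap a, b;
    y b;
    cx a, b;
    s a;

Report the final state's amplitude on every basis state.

The final amplitudes are 0 on |00>, 0 on |01>, -sqrt(2)*I/2 on |10>, sqrt(2)*I/2 on |11>. Key observation: steps 6-9 multiply out to the identity, so the circuit reduces to the remaining gates.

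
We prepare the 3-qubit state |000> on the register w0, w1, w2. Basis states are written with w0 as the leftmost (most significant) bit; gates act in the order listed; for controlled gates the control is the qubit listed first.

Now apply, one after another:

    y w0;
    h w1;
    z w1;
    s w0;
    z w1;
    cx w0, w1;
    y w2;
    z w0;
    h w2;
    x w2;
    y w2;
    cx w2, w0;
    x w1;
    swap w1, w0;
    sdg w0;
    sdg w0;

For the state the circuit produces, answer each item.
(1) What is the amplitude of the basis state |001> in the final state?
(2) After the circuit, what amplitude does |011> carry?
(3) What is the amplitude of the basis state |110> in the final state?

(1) |001> carries amplitude 1/2 in the final state.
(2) The amplitude on |011> is 0.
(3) The final state's coefficient on |110> equals -1/2.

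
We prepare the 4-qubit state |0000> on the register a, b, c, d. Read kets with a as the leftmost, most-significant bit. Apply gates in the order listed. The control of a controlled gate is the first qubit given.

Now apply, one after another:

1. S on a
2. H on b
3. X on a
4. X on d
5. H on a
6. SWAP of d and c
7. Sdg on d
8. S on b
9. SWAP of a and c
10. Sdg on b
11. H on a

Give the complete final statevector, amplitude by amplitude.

The final amplitudes are sqrt(2)/4 on |0000>, 0 on |0001>, -sqrt(2)/4 on |0010>, 0 on |0011>, sqrt(2)/4 on |0100>, 0 on |0101>, -sqrt(2)/4 on |0110>, 0 on |0111>, -sqrt(2)/4 on |1000>, 0 on |1001>, sqrt(2)/4 on |1010>, 0 on |1011>, -sqrt(2)/4 on |1100>, 0 on |1101>, sqrt(2)/4 on |1110>, 0 on |1111>.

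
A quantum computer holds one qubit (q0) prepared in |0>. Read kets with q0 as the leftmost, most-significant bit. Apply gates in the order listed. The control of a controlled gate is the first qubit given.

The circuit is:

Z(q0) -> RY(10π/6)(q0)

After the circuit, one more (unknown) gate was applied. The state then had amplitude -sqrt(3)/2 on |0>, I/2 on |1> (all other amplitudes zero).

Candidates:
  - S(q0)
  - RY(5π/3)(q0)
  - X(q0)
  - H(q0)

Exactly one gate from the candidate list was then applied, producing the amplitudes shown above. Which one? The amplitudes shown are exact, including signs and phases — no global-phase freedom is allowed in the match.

The applied gate was S(q0).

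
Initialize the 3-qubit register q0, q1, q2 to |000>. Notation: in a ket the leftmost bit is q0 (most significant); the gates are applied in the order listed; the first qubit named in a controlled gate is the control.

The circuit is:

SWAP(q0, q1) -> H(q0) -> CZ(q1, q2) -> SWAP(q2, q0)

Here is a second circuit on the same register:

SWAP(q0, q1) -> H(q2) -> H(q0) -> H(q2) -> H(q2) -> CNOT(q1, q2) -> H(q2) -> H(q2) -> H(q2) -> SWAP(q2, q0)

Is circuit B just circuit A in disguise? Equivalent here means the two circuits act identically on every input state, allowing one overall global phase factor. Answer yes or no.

Yes: on every input state the two circuits agree up to one overall phase factor.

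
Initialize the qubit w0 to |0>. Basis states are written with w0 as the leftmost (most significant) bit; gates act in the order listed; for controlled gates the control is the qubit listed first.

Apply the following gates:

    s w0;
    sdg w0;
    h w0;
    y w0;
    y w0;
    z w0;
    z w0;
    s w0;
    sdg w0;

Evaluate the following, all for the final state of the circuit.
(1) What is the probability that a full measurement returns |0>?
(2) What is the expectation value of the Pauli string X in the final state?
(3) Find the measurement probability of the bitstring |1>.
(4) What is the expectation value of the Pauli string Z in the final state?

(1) The probability of measuring |0> is 1/2.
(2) In the final state, X has expectation 1.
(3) Outcome |1> occurs with probability 1/2.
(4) The observable Z averages to 0.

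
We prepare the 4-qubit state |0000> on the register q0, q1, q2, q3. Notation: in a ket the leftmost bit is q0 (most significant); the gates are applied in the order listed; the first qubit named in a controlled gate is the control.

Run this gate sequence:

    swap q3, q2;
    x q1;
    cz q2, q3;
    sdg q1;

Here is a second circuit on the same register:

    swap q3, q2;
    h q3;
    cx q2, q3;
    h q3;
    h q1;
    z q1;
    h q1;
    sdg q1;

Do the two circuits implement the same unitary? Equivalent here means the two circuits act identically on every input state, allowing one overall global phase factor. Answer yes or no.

Yes, they are equivalent — the unitaries differ by at most a global phase.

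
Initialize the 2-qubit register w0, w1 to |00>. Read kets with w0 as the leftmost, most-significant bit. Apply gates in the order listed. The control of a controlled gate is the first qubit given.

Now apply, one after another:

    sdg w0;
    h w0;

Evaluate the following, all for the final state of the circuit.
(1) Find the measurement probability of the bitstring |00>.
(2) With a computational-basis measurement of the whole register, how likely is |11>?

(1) Outcome |00> occurs with probability 1/2.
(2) Outcome |11> occurs with probability 0.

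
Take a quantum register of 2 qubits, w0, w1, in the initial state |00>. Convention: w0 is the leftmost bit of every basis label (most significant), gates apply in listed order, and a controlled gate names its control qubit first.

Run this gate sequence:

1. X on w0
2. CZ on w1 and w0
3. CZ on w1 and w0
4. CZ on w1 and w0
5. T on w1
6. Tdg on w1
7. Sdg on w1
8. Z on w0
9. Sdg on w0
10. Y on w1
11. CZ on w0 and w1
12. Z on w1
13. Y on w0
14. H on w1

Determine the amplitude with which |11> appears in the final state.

The final state's coefficient on |11> equals 0.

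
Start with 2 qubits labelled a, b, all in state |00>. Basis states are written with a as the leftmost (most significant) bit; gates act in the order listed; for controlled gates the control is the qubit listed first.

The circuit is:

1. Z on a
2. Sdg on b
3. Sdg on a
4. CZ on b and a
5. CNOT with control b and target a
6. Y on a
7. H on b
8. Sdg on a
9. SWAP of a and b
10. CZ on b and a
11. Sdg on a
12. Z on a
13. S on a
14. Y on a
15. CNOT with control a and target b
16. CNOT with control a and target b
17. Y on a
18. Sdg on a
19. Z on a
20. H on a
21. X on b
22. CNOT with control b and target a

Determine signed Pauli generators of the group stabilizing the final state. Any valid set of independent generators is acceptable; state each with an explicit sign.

The final state is stabilized by the group generated by -YI, +IZ; other independent generating sets are equally valid.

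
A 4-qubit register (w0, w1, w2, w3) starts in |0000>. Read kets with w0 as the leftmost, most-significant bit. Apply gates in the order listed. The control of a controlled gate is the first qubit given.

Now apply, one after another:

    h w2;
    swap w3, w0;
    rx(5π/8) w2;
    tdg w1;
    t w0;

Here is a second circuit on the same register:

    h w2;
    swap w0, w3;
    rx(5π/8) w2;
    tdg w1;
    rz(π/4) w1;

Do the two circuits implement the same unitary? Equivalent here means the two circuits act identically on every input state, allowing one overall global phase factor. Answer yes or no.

No, they are not equivalent — no single phase factor reconciles the two unitaries.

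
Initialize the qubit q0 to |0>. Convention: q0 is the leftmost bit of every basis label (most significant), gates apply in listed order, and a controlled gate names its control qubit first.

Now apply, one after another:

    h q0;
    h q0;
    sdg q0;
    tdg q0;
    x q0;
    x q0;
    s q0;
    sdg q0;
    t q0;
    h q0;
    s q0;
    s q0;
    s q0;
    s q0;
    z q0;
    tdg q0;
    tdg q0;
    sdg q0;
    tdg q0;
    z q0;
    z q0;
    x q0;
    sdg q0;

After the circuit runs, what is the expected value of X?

In the final state, X has expectation sqrt(2)/2. Key observation: gates 11-14 undo each other exactly, leaving only the rest of the circuit to track.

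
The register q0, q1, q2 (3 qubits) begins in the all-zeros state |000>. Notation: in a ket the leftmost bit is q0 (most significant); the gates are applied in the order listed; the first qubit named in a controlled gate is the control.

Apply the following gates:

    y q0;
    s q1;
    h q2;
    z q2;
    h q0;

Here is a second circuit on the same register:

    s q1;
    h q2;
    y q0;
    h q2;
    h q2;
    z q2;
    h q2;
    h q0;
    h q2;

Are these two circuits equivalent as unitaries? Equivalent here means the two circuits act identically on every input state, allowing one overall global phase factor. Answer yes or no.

Yes, they are equivalent — the unitaries differ by at most a global phase.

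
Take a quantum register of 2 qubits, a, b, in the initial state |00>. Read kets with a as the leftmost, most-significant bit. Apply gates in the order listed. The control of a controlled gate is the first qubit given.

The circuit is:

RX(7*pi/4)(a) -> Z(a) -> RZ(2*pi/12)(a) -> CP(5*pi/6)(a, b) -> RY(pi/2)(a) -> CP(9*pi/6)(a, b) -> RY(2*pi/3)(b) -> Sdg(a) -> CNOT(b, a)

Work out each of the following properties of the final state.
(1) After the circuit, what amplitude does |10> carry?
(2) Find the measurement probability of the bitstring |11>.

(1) |10> carries amplitude sqrt(2)*(sqrt(2 - sqrt(2)) + sqrt(sqrt(2) + 2)*exp(I*pi/3))*exp(I*pi/12)/8 in the final state.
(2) Outcome |11> occurs with probability 3/8 - 3*sqrt(2)/32.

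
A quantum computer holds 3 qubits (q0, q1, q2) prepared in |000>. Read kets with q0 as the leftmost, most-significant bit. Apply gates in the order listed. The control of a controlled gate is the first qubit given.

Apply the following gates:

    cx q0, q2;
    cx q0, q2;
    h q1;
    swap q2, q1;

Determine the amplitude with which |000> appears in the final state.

The final state's coefficient on |000> equals sqrt(2)/2. Key observation: the block from step 1 through step 2 cancels to the identity and can be dropped.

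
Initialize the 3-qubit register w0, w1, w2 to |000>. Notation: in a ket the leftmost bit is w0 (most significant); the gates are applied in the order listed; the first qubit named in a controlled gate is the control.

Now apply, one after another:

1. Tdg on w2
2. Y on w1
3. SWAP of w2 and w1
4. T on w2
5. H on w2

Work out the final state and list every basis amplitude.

After the circuit, the state carries amplitude sqrt(2)*exp(3*I*pi/4)/2 on |000>, -sqrt(2)*exp(3*I*pi/4)/2 on |001>, and 0 on every other basis state.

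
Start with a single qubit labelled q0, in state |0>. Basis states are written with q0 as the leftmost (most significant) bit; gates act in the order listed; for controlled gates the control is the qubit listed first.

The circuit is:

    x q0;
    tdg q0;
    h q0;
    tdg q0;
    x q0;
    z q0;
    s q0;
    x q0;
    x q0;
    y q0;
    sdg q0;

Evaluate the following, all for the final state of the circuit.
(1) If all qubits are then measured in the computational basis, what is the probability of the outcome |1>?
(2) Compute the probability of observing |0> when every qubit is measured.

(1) The probability of measuring |1> is 1/2.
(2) Outcome |0> occurs with probability 1/2.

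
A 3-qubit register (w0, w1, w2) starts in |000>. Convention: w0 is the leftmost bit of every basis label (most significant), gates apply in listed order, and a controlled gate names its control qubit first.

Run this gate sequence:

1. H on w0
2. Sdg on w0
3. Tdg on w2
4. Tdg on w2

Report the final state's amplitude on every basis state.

After the circuit, the state carries amplitude sqrt(2)/2 on |000>, -sqrt(2)*I/2 on |100>, and 0 on every other basis state.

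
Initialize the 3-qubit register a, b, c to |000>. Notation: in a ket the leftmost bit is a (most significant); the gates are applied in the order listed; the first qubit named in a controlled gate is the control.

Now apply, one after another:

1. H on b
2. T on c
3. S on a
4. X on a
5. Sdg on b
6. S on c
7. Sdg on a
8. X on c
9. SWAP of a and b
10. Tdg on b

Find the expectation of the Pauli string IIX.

The expectation value of IIX is 0.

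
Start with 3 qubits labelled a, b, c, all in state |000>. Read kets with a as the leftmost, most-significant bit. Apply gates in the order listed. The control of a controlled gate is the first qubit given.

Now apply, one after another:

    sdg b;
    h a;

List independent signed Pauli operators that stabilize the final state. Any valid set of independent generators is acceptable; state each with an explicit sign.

The stabilizer group can be generated by +XII, +IZI, +IIZ, among other valid generating sets.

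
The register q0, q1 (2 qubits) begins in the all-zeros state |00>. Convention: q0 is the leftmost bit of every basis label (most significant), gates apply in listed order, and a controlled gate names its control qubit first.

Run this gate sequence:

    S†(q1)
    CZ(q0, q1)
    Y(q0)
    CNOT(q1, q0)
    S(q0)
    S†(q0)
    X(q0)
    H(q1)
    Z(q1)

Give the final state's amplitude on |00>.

The amplitude on |00> is sqrt(2)*I/2.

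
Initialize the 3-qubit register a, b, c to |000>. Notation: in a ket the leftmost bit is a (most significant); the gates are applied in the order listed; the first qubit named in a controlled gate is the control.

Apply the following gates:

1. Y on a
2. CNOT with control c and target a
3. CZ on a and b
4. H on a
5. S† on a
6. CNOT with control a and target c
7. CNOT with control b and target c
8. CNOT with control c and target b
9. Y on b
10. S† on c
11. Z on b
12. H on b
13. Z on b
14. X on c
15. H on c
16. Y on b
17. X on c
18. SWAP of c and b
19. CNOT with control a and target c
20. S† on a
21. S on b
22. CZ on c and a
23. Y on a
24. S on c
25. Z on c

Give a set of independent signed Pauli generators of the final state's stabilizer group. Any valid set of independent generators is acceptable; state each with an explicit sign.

The stabilizer group can be generated by -YZI, +ZYI, +IIY, among other valid generating sets.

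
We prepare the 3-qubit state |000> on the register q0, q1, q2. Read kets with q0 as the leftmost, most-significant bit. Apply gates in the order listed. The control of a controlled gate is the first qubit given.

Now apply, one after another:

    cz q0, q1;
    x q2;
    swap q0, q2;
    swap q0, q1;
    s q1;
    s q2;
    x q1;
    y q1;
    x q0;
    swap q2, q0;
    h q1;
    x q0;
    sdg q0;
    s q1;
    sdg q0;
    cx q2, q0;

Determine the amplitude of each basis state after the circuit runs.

After the circuit, the state carries amplitude sqrt(2)/2 on |001>, -sqrt(2)*I/2 on |011>, and 0 on every other basis state.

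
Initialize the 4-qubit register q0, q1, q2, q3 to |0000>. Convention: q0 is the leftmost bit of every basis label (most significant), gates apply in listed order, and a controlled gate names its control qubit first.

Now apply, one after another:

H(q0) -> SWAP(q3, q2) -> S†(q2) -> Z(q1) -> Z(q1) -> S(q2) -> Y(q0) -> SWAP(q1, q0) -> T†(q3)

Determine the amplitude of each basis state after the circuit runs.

After the circuit, the state carries amplitude -sqrt(2)*I/2 on |0000>, sqrt(2)*I/2 on |0100>, and 0 on every other basis state. Key observation: the block from step 3 through step 6 cancels to the identity and can be dropped.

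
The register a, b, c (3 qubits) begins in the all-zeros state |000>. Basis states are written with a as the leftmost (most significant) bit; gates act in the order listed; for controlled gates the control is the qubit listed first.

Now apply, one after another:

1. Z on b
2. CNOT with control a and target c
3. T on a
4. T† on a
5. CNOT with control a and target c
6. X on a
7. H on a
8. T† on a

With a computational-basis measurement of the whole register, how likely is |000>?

A full measurement returns |000> with probability 1/2. Key observation: the block from step 2 through step 5 cancels to the identity and can be dropped.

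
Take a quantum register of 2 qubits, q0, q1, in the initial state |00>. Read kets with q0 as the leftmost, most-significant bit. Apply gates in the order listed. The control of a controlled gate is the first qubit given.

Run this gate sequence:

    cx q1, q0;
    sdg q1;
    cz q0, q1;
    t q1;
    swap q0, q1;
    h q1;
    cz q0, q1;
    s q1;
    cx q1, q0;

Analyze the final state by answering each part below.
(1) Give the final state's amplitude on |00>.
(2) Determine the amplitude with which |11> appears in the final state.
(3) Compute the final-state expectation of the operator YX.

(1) The amplitude on |00> is sqrt(2)/2.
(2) The amplitude on |11> is sqrt(2)*I/2.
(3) In the final state, YX has expectation 1.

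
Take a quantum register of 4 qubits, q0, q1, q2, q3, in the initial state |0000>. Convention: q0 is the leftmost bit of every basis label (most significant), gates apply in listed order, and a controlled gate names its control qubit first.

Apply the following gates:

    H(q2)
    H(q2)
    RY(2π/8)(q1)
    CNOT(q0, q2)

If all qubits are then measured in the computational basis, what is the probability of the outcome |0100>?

Outcome |0100> occurs with probability 1/2 - sqrt(2)/4. Key observation: steps 1-2 multiply out to the identity, so the circuit reduces to the remaining gates.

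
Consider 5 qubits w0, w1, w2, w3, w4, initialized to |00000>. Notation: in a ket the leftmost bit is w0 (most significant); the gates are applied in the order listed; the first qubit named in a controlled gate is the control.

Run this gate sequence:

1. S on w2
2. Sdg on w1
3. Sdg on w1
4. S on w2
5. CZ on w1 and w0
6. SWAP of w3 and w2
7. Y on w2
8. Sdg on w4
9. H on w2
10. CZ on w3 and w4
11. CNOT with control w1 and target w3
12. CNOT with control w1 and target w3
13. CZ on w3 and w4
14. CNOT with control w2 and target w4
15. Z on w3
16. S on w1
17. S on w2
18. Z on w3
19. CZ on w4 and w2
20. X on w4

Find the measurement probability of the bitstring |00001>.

The probability of measuring |00001> is 1/2. Key observation: the block from step 10 through step 13 cancels to the identity and can be dropped.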